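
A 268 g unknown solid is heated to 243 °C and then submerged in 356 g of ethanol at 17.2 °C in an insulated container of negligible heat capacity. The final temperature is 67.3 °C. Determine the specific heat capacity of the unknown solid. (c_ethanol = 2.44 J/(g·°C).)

Energy conservation, ΣQ = 0:
268·c·(67.3 − 243) + 356·2.44·(67.3 − 17.2) = 0
-47088 c = -43519
c = -43519/-47088 ≈ 0.9242 J/(g·°C)

c ≈ 0.924 J/(g·°C)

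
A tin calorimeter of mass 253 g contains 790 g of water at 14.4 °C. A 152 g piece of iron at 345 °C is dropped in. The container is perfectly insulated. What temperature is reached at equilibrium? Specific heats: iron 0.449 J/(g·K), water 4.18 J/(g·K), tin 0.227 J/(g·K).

Heat gained plus heat lost sum to zero:
152*0.449*(T − 345) + 790*4.18*(T − 14.4) + 253*0.227*(T − 14.4) = 0
68.25(T − 345) + 3302.2(T − 14.4) + 57.43(T − 14.4) = 0
3427.9 T = 71924
T = 71924 / 3427.9 = 21 °C

T_f ≈ 21.0 °C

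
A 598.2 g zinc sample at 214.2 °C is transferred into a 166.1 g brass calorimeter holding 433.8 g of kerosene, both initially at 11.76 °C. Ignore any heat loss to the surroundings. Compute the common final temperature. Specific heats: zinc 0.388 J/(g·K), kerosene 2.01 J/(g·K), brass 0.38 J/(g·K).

T_f ≈ 52.0 °C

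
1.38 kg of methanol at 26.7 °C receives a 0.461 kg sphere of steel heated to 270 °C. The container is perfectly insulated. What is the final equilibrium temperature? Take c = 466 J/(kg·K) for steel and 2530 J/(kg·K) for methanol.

Let T be the final temperature. ΣQ_i = 0:
0.461×466×(T − 270) + 1.38×2530×(T − 26.7) = 0
214.83(T − 270) + 3491.4(T − 26.7) = 0
3706.2 T = 151223
T ≈ 40.80 °C

T_f ≈ 40.8 °C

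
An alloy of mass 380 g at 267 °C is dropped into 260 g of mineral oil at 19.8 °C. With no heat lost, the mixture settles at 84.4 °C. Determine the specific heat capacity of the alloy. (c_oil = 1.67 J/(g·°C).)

c ≈ 0.404 J/(g·°C)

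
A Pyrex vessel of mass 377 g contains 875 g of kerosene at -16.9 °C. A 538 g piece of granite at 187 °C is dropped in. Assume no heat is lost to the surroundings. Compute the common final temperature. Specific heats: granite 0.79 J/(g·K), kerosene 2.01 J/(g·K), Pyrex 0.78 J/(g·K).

T_f ≈ 18.1 °C

Taking heat into each body as positive, Σ m c ΔT = 0:
538·0.79·(T − 187) + 875·2.01·(T − (-16.9)) + 377·0.78·(T − (-16.9)) = 0
(425.02 + 1758.7 + 294.06) T = 425.02·187 + 1758.7·(-16.9) + 294.06·(-16.9)
T ≈ 18.07 °C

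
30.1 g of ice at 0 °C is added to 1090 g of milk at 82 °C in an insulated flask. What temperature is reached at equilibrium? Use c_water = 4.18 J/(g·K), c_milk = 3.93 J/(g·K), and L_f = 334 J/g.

T_f ≈ 77.4 °C

Energy conservation, ΣQ = 0:
latent heat to melt: 30.1×334 = 10053; warm the meltwater: 125.82 T; milk cools: 1090×3.93×(T − 82) = 4283.7(T − 82)
4409.5 T = 351263 − 10053 = 341210
T ≈ 77.38 °C — above 0 °C, consistent with complete melting.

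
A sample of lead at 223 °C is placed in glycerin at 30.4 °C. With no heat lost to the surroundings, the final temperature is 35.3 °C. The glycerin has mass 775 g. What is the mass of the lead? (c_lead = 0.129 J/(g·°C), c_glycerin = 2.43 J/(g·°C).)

m ≈ 381 g

Net heat exchanged in the isolated system is zero:
m×0.129×(35.3 − 223) + 775×2.43×(35.3 − 30.4) = 0
-24.21 m = -9227.9
m = -9227.9/-24.21 ≈ 381.1 g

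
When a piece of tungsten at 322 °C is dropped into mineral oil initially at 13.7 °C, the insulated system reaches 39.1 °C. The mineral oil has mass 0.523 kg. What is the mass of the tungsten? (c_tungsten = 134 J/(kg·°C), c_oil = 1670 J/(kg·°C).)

Heat lost by the tungsten = heat gained by the oil:
m·134·(322 − 39.1) = 0.523·1670·(39.1 − 13.7)
37909 m = 22185  ⇒  m ≈ 0.5852 kg

m ≈ 0.585 kg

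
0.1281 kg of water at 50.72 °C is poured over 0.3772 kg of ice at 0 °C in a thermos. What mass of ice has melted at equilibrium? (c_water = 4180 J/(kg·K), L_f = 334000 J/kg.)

m_melted ≈ 0.0813 kg

Cooling the water to 0 °C releases 0.1281·4180·50.72 = 27158 J.
Melting all 0.3772 kg of ice would need 0.3772·334000 = 125985 J.
That's not enough to melt it all — equilibrium is at 0 °C with ice remaining.
Mass melted = 27158/334000 ≈ 0.08131 kg.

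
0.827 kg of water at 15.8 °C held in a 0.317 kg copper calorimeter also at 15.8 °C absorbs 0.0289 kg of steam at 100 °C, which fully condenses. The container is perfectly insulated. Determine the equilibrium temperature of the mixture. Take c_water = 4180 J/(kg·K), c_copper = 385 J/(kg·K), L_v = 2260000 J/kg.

T_f ≈ 36.2 °C

Net heat exchanged in the isolated system is zero:
steam→water at 100 °C releases m L_v = 0.0289·2260000 = 65314
  condensate cools 100→T: 0.0289·4180·(T − 100) = 120.8(T − 100)
  water warms: 0.827·4180·(T − 15.8) = 3456.9(T − 15.8)
  cup: 122.05(T − 15.8)
3699.7 T = 65314 + 12080 + 56547 = 133941
T ≈ 36.20 °C, under the boiling point, so the assumption holds.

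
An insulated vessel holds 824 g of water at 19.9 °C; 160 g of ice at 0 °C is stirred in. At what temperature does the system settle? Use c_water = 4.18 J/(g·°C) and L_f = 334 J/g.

Let T be the final temperature. ΣQ_i = 0:
melt ice: 160·334 = 53440
  meltwater 0→T: 160·4.18·T = 668.8 T
  water: 3444.3(T − 19.9)
4113.1 T = 68542 − 53440 = 15102
T ≈ 3.67 °C. Since T > 0 °C, the all-ice-melts assumption holds.

T_f ≈ 3.7 °C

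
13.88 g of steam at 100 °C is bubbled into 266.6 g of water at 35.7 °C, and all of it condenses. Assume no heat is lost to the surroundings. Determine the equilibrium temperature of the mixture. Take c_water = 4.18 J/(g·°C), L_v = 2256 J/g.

T_f ≈ 65.6 °C

Conservation of energy gives ΣQ = 0:
condense steam: −13.88·2256 = −31313
  condensate cools 100→T: 13.88·4.18·(T − 100) = 58.02(T − 100)
  water warms: 266.6·4.18·(T − 35.7) = 1114.4(T − 35.7)
1172.4 T = 31313 + 5801.8 + 39784 = 76899
T ≈ 65.59 °C — below 100 °C, confirming all the steam condensed.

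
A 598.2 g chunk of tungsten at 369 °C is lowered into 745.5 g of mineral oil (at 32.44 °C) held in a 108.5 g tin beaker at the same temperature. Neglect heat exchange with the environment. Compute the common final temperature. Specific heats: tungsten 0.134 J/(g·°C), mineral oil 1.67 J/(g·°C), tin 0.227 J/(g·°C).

T_f ≈ 52.4 °C

With ΣQ=0 the equilibrium temperature is the m·c-weighted mean:
T_f = (80.16*369 + 1245*32.44 + 24.63*32.44) / (80.16 + 1245 + 24.63)
    = 70765 / 1349.8 ≈ 52.43 °C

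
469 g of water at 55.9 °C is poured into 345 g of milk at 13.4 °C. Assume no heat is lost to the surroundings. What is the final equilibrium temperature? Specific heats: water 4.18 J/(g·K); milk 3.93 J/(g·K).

T_f ≈ 38.5 °C

Net heat exchanged in the isolated system is zero:
469×4.18×(T − 55.9) + 345×3.93×(T − 13.4) = 0
1960.4(T − 55.9) + 1355.9(T − 13.4) = 0
(1960.4 + 1355.9) T = 1960.4×55.9 + 1355.9×13.4
T = 127756/3316.3 ≈ 38.52 °C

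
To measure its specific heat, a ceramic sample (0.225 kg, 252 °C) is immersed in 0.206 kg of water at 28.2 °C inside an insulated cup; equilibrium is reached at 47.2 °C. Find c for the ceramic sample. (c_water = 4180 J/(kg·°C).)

c ≈ 355 J/(kg·°C)

Heat lost by the ceramic sample = heat gained by the water:
0.225·c·(252 − 47.2) = 0.206·4180·(47.2 − 28.2)
46.08 c = 16361  ⇒  c ≈ 355 J/(kg·°C)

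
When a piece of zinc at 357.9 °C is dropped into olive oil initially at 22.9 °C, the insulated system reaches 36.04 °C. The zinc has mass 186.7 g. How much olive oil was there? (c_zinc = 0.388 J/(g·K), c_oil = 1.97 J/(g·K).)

Heat lost by the zinc = heat gained by the oil:
186.7×0.388×(357.9 − 36.04) = m×1.97×(36.04 − 22.9)
25.89 m = 23315  ⇒  m ≈ 900.7 g

m ≈ 901 g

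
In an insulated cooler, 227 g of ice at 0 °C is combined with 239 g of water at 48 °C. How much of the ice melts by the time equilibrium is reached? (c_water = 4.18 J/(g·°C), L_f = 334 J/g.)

m_melted ≈ 144 g

Heat available from the water dropping to 0 °C: 239·4.18·48 = 47953 J.
Melting all 227 g of ice would need 227·334 = 75818 J.
47953 J < 75818 J, so only part of the ice melts and the system sits at 0 °C.
m_melt = 47953 / L_f = 143.6 g.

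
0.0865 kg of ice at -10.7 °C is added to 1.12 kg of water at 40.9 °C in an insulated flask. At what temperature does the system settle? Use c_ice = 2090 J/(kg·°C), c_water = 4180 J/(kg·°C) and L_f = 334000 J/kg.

T_f ≈ 31.9 °C

Heat gained plus heat lost sum to zero:
warm ice to 0 °C: 0.0865·2090·(0 − (-10.7)) = 1934.4; melt ice: 0.0865·334000 = 28891; meltwater 0→T: 0.0865·4180·T = 361.57 T; water cools: 1.12·4180·(T − 40.9) = 4681.6(T − 40.9)
5043.2 T = 191477 − 30825 = 160652
T ≈ 31.86 °C (positive, so assuming full melt was valid).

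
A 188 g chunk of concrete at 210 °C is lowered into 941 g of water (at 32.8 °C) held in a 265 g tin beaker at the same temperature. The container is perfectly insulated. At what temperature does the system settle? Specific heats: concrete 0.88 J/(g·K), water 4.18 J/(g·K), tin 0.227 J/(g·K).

T_f ≈ 39.8 °C

Energy conservation, ΣQ = 0:
188·0.88·(T − 210) + 941·4.18·(T − 32.8) + 265·0.227·(T − 32.8) = 0
4159 T = 165730
T ≈ 39.85 °C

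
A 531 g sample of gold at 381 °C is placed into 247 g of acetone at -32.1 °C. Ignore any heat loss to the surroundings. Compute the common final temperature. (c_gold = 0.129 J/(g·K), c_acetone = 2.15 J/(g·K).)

T_f ≈ 15.1 °C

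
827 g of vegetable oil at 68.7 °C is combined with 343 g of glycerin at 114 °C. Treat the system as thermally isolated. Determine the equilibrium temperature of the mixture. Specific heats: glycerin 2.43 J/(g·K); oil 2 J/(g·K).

T_f ≈ 83.9 °C

Conservation of energy gives ΣQ = 0:
343*2.43*(T − 114) + 827*2*(T − 68.7) = 0
2487.5 T = 208648
T = 208648 / 2487.5 = 83.9 °C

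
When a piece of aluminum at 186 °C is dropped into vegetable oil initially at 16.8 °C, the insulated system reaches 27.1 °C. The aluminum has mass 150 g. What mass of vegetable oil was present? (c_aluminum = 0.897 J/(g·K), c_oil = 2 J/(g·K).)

|Q_aluminum| = |Q_oil|:
150·0.897·(186 − 27.1) = m·2·(27.1 − 16.8)
20.6 m = 21380  ⇒  m ≈ 1038 g

m ≈ 1040 g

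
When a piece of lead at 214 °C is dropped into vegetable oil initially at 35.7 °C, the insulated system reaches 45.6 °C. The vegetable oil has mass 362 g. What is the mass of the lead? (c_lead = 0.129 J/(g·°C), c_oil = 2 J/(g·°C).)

m ≈ 330 g

|Q_lead| = |Q_oil|:
m·0.129·(214 − 45.6) = 362·2·(45.6 − 35.7)
21.72 m = 7167.6  ⇒  m ≈ 329.9 g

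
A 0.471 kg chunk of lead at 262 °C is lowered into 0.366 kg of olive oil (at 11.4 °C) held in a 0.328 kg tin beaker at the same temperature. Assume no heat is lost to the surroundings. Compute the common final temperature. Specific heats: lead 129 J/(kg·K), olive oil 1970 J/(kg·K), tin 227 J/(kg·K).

Energy conservation, ΣQ = 0:
0.471·129·(T − 262) + 0.366·1970·(T − 11.4) + 0.328·227·(T − 11.4) = 0
856.24 T = 24987
T ≈ 29.18 °C

T_f ≈ 29.2 °C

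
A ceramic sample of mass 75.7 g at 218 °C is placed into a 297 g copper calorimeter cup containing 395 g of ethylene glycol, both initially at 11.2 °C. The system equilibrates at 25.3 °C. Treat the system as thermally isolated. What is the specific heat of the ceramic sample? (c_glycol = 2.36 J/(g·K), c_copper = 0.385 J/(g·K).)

Setting the total heat transfer to zero:
75.7×c×(25.3 − 218) + 395×2.36×(25.3 − 11.2) + 297×0.385×(25.3 − 11.2) = 0
-14587 c = -14756
c = -14756/-14587 ≈ 1.012 J/(g·K)

c ≈ 1.01 J/(g·K)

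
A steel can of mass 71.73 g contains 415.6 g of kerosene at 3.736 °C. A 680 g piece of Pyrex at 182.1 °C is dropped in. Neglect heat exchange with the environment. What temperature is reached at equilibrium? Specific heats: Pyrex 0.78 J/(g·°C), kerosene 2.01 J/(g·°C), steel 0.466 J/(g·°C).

T_f = Σ m_i c_i T_i / Σ m_i c_i:
T_f = (530.4*182.1 + 835.36*3.736 + 33.43*3.736) / (530.4 + 835.36 + 33.43)
    = 99832 / 1399.2 ≈ 71.35 °C

T_f ≈ 71.3 °C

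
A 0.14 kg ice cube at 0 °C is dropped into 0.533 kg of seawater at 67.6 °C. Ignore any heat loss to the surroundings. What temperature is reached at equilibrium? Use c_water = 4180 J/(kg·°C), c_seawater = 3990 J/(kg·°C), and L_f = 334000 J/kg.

Setting the total heat transfer to zero:
fusion: m_ice L_f = 0.14·334000 = 46760
  warm the meltwater: 585.2 T
  seawater: 2126.7(T − 67.6)
2711.9 T = 143763 − 46760 = 97003
T ≈ 35.77 °C — above 0 °C, consistent with complete melting.

T_f ≈ 35.8 °C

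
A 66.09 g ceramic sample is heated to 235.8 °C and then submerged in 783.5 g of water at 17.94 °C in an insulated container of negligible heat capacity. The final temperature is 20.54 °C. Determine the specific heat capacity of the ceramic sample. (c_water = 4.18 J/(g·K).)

c ≈ 0.599 J/(g·K)

Heat lost by the ceramic sample = heat gained by the water:
66.09·c·(235.8 − 20.54) = 783.5·4.18·(20.54 − 17.94)
14227 c = 8515.1  ⇒  c ≈ 0.5985 J/(g·K)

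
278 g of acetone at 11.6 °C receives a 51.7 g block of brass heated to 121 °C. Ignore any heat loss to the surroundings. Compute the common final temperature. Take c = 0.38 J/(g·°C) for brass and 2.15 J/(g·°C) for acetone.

T_f ≈ 15.1 °C

Net heat exchanged in the isolated system is zero:
51.7·0.38·(T − 121) + 278·2.15·(T − 11.6) = 0
617.35 T = 9310.5
T = 9310.5/617.35 ≈ 15.08 °C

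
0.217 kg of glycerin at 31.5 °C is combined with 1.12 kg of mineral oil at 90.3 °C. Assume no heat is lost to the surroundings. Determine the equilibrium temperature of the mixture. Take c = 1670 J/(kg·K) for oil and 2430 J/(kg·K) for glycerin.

T_f ≈ 77.4 °C

Let T be the final temperature. ΣQ_i = 0:
1.12·1670·(T − 90.3) + 0.217·2430·(T − 31.5) = 0
1870.4(T − 90.3) + 527.31(T − 31.5) = 0
(1870.4 + 527.31) T = 1870.4·90.3 + 527.31·31.5
T ≈ 77.37 °C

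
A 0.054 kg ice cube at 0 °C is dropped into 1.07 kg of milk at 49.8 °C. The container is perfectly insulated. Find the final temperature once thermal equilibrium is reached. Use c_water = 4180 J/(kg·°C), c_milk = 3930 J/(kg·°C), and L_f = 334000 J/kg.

T_f ≈ 43.2 °C

Energy conservation, ΣQ = 0:
fusion: m_ice L_f = 0.054·334000 = 18036; warm the meltwater: 225.72 T; milk: 4205.1(T − 49.8)
4430.8 T = 209414 − 18036 = 191378
T ≈ 43.19 °C — above 0 °C, consistent with complete melting.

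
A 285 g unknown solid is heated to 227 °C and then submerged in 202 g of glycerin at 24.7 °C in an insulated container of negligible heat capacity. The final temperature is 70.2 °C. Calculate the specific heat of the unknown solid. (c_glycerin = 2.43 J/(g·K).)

c ≈ 0.5 J/(g·K)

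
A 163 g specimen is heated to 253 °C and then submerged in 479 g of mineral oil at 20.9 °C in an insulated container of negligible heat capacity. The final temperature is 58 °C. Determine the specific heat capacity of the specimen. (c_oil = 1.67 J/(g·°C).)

c ≈ 0.934 J/(g·°C)

Heat lost by the specimen = heat gained by the oil:
163·c·(253 − 58) = 479·1.67·(58 − 20.9)
31785 c = 29677  ⇒  c ≈ 0.9337 J/(g·°C)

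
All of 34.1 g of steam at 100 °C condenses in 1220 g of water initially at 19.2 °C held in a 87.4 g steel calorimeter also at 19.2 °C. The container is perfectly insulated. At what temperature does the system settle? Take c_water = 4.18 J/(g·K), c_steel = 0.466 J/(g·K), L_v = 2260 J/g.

Setting the total heat transfer to zero:
condense steam: −34.1·2260 = −77066
  condensed water 100 °C→T: 142.54(T − 100)
  original water: 5099.6(T − 19.2)
  steel cup: 87.4·0.466·(T − 19.2) = 40.73(T − 19.2)
5282.9 T = 77066 + 14254 + 98694 = 190014
T ≈ 35.97 °C (< 100 °C, so full condensation is consistent).

T_f ≈ 36.0 °C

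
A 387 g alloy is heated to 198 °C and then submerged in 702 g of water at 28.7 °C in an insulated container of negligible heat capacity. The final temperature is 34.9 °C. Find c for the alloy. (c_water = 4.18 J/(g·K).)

m_s c (T_s − T_f) = m_water c_water (T_f − T_0):
387·c·(198 − 34.9) = 702·4.18·(34.9 − 28.7)
63120 c = 18193  ⇒  c ≈ 0.2882 J/(g·K)

c ≈ 0.288 J/(g·K)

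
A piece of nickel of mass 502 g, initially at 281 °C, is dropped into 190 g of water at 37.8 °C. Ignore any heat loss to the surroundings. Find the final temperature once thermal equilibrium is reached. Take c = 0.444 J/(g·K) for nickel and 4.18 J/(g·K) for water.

T_f ≈ 91.1 °C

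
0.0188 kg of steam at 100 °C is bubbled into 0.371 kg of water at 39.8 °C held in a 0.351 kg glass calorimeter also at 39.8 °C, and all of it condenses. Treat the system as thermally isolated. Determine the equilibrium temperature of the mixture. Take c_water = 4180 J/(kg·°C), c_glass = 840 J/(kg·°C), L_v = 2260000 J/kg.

T_f ≈ 64.3 °C

Heat gained plus heat lost sum to zero:
latent heat released on condensation: 0.0188×2260000 = 42488
  condensate cools 100→T: 0.0188×4180×(T − 100) = 78.58(T − 100)
  original water: 1550.8(T − 39.8)
  glass cup: 0.351×840×(T − 39.8) = 294.84(T − 39.8)
1924.2 T = 42488 + 7858.4 + 73456 = 123802
T ≈ 64.34 °C — below 100 °C, confirming all the steam condensed.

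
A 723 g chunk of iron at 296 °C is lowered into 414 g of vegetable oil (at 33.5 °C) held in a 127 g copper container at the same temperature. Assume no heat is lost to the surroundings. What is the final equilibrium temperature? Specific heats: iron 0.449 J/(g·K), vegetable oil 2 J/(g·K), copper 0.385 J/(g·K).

Let T be the final temperature. ΣQ_i = 0:
723·0.449·(T − 296) + 414·2·(T − 33.5) + 127·0.385·(T − 33.5) = 0
324.63(T − 296) + 828(T − 33.5) + 48.9(T − 33.5) = 0
1201.5 T = 125466
T = 125466/1201.5 ≈ 104.42 °C

T_f ≈ 104.4 °C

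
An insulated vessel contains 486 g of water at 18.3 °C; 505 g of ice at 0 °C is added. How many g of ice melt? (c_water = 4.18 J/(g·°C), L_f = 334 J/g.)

m_melted ≈ 111 g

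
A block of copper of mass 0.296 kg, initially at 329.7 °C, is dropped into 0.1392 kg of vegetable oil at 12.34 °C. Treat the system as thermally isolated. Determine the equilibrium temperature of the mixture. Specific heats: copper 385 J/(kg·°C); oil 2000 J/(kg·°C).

T_f ≈ 104.5 °C

Conservation of energy gives ΣQ = 0:
0.296*385*(T − 329.7) + 0.1392*2000*(T − 12.34) = 0
113.96(T − 329.7) + 278.4(T − 12.34) = 0
(113.96 + 278.4) T = 113.96*329.7 + 278.4*12.34
T ≈ 104.52 °C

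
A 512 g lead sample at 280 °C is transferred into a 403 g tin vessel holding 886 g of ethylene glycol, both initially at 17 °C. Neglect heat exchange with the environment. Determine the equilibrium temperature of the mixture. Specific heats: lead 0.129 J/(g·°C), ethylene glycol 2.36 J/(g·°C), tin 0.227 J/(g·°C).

T_f is the heat-capacity-weighted average of the initial temperatures:
T_f = (66.05×280 + 2091×17 + 91.48×17) / (66.05 + 2091 + 91.48)
    = 55595 / 2248.5 ≈ 24.73 °C

T_f ≈ 24.7 °C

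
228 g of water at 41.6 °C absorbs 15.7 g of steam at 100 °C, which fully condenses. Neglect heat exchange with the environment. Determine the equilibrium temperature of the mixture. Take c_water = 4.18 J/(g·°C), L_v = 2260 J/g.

T_f ≈ 80.2 °C

Net heat exchanged in the isolated system is zero:
latent heat released on condensation: 15.7·2260 = 35482
  condensed water 100 °C→T: 65.63(T − 100)
  water warms: 228·4.18·(T − 41.6) = 953.04(T − 41.6)
1018.7 T = 35482 + 6562.6 + 39646 = 81691
T ≈ 80.19 °C (< 100 °C, so full condensation is consistent).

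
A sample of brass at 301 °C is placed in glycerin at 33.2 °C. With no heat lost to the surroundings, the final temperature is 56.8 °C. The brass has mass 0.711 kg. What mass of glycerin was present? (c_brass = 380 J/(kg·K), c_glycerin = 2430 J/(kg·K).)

Heat lost by the brass = heat gained by the glycerin:
0.711×380×(301 − 56.8) = m×2430×(56.8 − 33.2)
57348 m = 65978  ⇒  m ≈ 1.15 kg

m ≈ 1.15 kg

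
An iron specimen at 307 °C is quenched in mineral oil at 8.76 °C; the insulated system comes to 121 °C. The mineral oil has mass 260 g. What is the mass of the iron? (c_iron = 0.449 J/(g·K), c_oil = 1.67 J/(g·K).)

m ≈ 584 g

Energy conservation, ΣQ = 0:
m·0.449·(121 − 307) + 260·1.67·(121 − 8.76) = 0
-83.51 m = -48735
m = -48735/-83.51 ≈ 583.6 g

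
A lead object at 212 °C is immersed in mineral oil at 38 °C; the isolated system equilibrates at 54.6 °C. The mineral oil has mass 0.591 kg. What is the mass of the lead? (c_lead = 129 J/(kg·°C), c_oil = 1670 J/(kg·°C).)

Taking heat into each body as positive, Σ m c ΔT = 0:
m×129×(54.6 − 212) + 0.591×1670×(54.6 − 38) = 0
-20305 m = -16384
m = -16384/-20305 ≈ 0.8069 kg

m ≈ 0.807 kg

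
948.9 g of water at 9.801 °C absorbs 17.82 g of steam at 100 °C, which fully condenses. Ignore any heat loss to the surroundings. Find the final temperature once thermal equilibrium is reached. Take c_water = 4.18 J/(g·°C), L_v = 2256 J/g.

Heat gained plus heat lost sum to zero:
condense steam: −17.82·2256 = −40202
  condensate cools 100→T: 17.82·4.18·(T − 100) = 74.49(T − 100)
  water warms: 948.9·4.18·(T − 9.801) = 3966.4(T − 9.801)
4040.9 T = 40202 + 7448.8 + 38875 = 86525
T ≈ 21.41 °C (< 100 °C, so full condensation is consistent).

T_f ≈ 21.4 °C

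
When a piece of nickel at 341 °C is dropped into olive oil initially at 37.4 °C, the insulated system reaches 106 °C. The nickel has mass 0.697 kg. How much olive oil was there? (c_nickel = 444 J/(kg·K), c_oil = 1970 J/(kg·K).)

Conservation of energy gives ΣQ = 0:
0.697·444·(106 − 341) + m·1970·(106 − 37.4) = 0
135142 m = 72725
m = 72725/135142 ≈ 0.5381 kg

m ≈ 0.538 kg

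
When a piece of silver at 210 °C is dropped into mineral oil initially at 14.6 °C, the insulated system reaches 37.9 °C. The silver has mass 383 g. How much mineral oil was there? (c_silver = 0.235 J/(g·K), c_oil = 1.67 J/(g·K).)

m ≈ 398 g

Heat lost by the silver = heat gained by the oil:
383·0.235·(210 − 37.9) = m·1.67·(37.9 − 14.6)
38.91 m = 15490  ⇒  m ≈ 398.1 g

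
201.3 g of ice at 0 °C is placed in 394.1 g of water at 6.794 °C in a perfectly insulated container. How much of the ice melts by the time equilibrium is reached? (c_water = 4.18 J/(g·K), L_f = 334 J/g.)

Cooling the water to 0 °C releases 394.1·4.18·6.794 = 11192 J.
To melt every bit of ice: 201.3·334 = 67234 J.
Since 11192 < 67234 J, not all the ice melts; equilibrium is at 0 °C.
m_melt = 11192 / L_f = 33.51 g.

m_melted ≈ 33.5 g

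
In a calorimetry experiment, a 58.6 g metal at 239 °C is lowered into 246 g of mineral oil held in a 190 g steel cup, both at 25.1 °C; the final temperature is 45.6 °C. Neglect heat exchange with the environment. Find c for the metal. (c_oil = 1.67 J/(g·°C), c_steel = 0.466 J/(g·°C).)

c ≈ 0.903 J/(g·°C)

Setting the total heat transfer to zero:
58.6·c·(45.6 − 239) + 246·1.67·(45.6 − 25.1) + 190·0.466·(45.6 − 25.1) = 0
-11333 c = -10237
c = -10237/-11333 ≈ 0.9033 J/(g·°C)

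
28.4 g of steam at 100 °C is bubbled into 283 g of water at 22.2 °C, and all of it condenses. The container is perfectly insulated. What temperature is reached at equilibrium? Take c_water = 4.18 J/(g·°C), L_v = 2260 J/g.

T_f ≈ 78.6 °C

Setting the total heat transfer to zero:
latent heat released on condensation: 28.4×2260 = 64184; condensate cools 100→T: 28.4×4.18×(T − 100) = 118.71(T − 100); water warms: 283×4.18×(T − 22.2) = 1182.9(T − 22.2)
1301.7 T = 64184 + 11871 + 26261 = 102316
T ≈ 78.61 °C — below 100 °C, confirming all the steam condensed.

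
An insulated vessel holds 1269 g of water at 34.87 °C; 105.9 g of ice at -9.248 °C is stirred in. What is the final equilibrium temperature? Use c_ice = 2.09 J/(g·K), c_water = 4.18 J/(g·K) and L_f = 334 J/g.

T_f ≈ 25.7 °C

Setting the total heat transfer to zero:
warm ice to 0 °C: 105.9×2.09×(0 − (-9.248)) = 2046.9
  fusion: m_ice L_f = 105.9×334 = 35371
  warm the meltwater: 442.66 T
  water: 5304.4(T − 34.87)
5747.1 T = 184965 − 37417 = 147548
T ≈ 25.67 °C. Since T > 0 °C, the all-ice-melts assumption holds.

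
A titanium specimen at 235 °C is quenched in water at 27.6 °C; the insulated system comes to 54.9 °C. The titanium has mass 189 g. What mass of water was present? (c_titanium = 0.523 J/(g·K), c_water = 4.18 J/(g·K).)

Setting the total heat transfer to zero:
189·0.523·(54.9 − 235) + m·4.18·(54.9 − 27.6) = 0
114.11 m = 17802
m = 17802/114.11 ≈ 156 g

m ≈ 156 g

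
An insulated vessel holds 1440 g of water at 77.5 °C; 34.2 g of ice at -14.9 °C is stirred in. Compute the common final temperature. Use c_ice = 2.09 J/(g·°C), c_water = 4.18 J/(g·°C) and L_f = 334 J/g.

T_f ≈ 73.7 °C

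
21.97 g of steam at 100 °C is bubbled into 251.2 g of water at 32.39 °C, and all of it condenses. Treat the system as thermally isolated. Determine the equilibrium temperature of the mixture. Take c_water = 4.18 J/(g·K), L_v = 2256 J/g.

T_f ≈ 81.2 °C

Sum of m c ΔT and latent-heat terms is zero:
steam→water at 100 °C releases m L_v = 21.97×2256 = 49564
  condensed water 100 °C→T: 91.83(T − 100)
  water warms: 251.2×4.18×(T − 32.39) = 1050(T − 32.39)
1141.9 T = 49564 + 9183.5 + 34010 = 92758
T ≈ 81.23 °C, under the boiling point, so the assumption holds.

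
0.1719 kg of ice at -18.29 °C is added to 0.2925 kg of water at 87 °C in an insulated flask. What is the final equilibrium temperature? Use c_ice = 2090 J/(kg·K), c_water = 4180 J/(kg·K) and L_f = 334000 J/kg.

Conservation of energy gives ΣQ = 0:
warm ice to 0 °C: 0.1719×2090×(0 − (-18.29)) = 6571.1; latent heat to melt: 0.1719×334000 = 57415; warm the meltwater: 718.54 T; water: 1222.6(T − 87)
1941.2 T = 106371 − 63986 = 42385
T ≈ 21.83 °C. Since T > 0 °C, the all-ice-melts assumption holds.

T_f ≈ 21.8 °C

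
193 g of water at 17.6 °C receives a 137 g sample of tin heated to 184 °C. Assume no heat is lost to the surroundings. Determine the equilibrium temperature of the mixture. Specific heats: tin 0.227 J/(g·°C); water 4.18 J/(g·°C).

T_f ≈ 23.8 °C

Taking heat into each body as positive, Σ m c ΔT = 0:
137*0.227*(T − 184) + 193*4.18*(T − 17.6) = 0
31.1(T − 184) + 806.74(T − 17.6) = 0
837.84 T = 19921
T = 19921/837.84 ≈ 23.78 °C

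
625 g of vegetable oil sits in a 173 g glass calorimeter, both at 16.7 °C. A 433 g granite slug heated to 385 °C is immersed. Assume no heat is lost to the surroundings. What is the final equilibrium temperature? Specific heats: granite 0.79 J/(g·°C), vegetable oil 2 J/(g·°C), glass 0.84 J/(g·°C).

T_f ≈ 89.2 °C

With ΣQ=0 the equilibrium temperature is the m·c-weighted mean:
T_f = (342.07·385 + 1250·16.7 + 145.32·16.7) / (342.07 + 1250 + 145.32)
    = 154999 / 1737.4 ≈ 89.21 °C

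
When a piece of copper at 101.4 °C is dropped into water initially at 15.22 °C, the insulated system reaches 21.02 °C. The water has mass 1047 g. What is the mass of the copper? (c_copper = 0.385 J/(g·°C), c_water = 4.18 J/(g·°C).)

Conservation of energy gives ΣQ = 0:
m·0.385·(21.02 − 101.4) + 1047·4.18·(21.02 − 15.22) = 0
-30.95 m = -25383
m = -25383/-30.95 ≈ 820.2 g

m ≈ 820 g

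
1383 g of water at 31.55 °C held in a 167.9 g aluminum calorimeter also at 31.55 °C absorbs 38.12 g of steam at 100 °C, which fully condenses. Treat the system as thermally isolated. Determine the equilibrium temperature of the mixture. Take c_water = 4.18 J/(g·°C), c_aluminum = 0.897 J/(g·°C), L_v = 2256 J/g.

T_f ≈ 47.5 °C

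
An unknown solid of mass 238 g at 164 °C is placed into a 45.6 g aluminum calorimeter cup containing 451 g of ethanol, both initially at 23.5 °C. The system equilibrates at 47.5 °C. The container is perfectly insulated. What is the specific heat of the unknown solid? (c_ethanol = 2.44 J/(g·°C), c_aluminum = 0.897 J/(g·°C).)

c ≈ 0.988 J/(g·°C)

Conservation of energy gives ΣQ = 0:
238×c×(47.5 − 164) + 451×2.44×(47.5 − 23.5) + 45.6×0.897×(47.5 − 23.5) = 0
-27727 c = -27392
c = -27392/-27727 ≈ 0.9879 J/(g·°C)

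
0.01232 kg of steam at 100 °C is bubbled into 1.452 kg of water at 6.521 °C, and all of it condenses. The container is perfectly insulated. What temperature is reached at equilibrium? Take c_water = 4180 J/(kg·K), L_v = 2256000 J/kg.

T_f ≈ 11.8 °C

Conservation of energy gives ΣQ = 0:
steam→water at 100 °C releases m L_v = 0.01232·2256000 = 27794
  condensed water 100 °C→T: 51.5(T − 100)
  original water: 6069.4(T − 6.521)
6120.9 T = 27794 + 5149.8 + 39578 = 72522
T ≈ 11.85 °C, under the boiling point, so the assumption holds.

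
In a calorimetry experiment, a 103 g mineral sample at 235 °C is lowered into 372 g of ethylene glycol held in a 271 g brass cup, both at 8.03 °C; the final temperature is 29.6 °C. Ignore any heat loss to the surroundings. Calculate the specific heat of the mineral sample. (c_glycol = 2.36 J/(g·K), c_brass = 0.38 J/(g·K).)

c ≈ 1 J/(g·K)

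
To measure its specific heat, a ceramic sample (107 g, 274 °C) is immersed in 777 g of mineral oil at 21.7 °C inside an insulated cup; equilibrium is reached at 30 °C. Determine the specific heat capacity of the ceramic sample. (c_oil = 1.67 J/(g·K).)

c ≈ 0.413 J/(g·K)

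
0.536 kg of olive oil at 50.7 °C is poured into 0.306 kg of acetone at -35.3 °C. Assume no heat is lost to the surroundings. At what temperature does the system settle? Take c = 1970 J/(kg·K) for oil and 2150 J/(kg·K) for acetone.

Conservation of energy gives ΣQ = 0:
0.536×1970×(T − 50.7) + 0.306×2150×(T − (-35.3)) = 0
(1055.9 + 657.9) T = 1055.9×50.7 + 657.9×(-35.3)
T ≈ 17.69 °C

T_f ≈ 17.7 °C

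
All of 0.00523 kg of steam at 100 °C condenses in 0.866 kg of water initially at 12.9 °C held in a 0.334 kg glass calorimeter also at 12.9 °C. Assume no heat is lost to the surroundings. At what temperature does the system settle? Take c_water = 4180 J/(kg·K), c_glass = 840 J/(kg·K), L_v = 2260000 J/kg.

T_f ≈ 16.4 °C

Energy balance with sensible and latent terms:
condense steam: −0.00523·2260000 = −11820
  condensed water 100 °C→T: 21.86(T − 100)
  water warms: 0.866·4180·(T − 12.9) = 3619.9(T − 12.9)
  glass cup: 0.334·840·(T − 12.9) = 280.56(T − 12.9)
3922.3 T = 11820 + 2186.1 + 50316 = 64322
T ≈ 16.40 °C (< 100 °C, so full condensation is consistent).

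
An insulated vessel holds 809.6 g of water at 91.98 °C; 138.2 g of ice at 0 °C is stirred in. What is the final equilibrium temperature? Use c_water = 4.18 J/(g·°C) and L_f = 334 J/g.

Energy conservation, ΣQ = 0:
fusion: m_ice L_f = 138.2×334 = 46159; warm the meltwater: 577.68 T; water: 3384.1(T − 91.98)
3961.8 T = 311272 − 46159 = 265113
T ≈ 66.92 °C (positive, so assuming full melt was valid).

T_f ≈ 66.9 °C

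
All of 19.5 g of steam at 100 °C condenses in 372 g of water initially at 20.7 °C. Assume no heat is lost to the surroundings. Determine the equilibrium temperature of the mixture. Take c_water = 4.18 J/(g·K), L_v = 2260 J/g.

T_f ≈ 51.6 °C

Sum of m c ΔT and latent-heat terms is zero:
latent heat released on condensation: 19.5·2260 = 44070
  condensate cools 100→T: 19.5·4.18·(T − 100) = 81.51(T − 100)
  original water: 1555(T − 20.7)
1636.5 T = 44070 + 8151 + 32188 = 84409
T ≈ 51.58 °C (< 100 °C, so full condensation is consistent).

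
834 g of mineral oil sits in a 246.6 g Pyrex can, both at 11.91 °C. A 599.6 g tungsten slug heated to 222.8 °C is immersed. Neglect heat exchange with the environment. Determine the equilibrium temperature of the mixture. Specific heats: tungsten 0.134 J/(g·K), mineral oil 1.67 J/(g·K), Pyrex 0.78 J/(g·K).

T_f = Σ m_i c_i T_i / Σ m_i c_i:
T_f = (80.35·222.8 + 1392.8·11.91 + 192.35·11.91) / (80.35 + 1392.8 + 192.35)
    = 36780 / 1665.5 ≈ 22.08 °C

T_f ≈ 22.1 °C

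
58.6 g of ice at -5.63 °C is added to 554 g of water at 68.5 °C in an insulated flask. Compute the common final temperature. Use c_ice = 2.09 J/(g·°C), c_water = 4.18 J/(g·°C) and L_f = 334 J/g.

T_f ≈ 54.0 °C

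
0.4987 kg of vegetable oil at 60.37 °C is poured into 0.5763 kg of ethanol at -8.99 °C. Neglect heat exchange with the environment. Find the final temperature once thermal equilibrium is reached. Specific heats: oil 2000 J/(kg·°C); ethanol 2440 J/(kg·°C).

T_f ≈ 19.8 °C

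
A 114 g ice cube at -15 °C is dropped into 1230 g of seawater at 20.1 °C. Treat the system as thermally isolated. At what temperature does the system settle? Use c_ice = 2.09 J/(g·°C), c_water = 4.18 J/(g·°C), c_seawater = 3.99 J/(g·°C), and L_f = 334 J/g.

T_f ≈ 10.6 °C

Let T be the final temperature. ΣQ_i = 0:
ice -15→0 °C: 114×2.09×15 = 3573.9; fusion: m_ice L_f = 114×334 = 38076; warm the meltwater: 476.52 T; seawater cools: 1230×3.99×(T − 20.1) = 4907.7(T − 20.1)
5384.2 T = 98645 − 41650 = 56995
T ≈ 10.59 °C — above 0 °C, consistent with complete melting.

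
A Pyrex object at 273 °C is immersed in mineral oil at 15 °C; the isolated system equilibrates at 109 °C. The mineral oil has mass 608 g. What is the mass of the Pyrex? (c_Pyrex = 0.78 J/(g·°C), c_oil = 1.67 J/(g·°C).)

m ≈ 746 g

Setting the total heat transfer to zero:
m·0.78·(109 − 273) + 608·1.67·(109 − 15) = 0
-127.92 m = -95444
m = -95444/-127.92 ≈ 746.1 g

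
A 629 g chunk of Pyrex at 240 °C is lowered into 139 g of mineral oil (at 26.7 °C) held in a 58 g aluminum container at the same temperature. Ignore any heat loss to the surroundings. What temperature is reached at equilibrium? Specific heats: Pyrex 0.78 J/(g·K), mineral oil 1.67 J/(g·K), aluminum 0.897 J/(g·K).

T_f ≈ 161.8 °C

With ΣQ=0 the equilibrium temperature is the m·c-weighted mean:
T_f = (490.62·240 + 232.13·26.7 + 52.03·26.7) / (490.62 + 232.13 + 52.03)
    = 125336 / 774.78 ≈ 161.77 °C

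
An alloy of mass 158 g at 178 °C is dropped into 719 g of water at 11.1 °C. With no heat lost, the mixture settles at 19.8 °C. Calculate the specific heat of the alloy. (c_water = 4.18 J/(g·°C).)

c ≈ 1.05 J/(g·°C)

Heat lost by the alloy = heat gained by the water:
158·c·(178 − 19.8) = 719·4.18·(19.8 − 11.1)
24996 c = 26147  ⇒  c ≈ 1.046 J/(g·°C)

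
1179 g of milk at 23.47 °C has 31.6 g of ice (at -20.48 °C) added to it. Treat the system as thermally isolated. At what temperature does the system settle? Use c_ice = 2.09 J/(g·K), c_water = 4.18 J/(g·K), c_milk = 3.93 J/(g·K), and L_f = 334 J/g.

Sum of m c ΔT and latent-heat terms is zero:
ice -20.48→0 °C: 31.6×2.09×20.48 = 1352.6
  latent heat to melt: 31.6×334 = 10554
  meltwater 0→T: 31.6×4.18×T = 132.09 T
  milk cools: 1179×3.93×(T − 23.47) = 4633.5(T − 23.47)
4765.6 T = 108748 − 11907 = 96841
T ≈ 20.32 °C. Since T > 0 °C, the all-ice-melts assumption holds.

T_f ≈ 20.3 °C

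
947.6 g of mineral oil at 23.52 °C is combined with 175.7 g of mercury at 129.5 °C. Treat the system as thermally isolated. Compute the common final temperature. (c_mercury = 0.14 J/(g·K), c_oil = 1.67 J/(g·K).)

T_f ≈ 25.1 °C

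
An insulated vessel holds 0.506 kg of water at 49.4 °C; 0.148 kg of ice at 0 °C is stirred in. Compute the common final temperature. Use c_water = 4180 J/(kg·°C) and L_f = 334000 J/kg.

T_f ≈ 20.1 °C

Taking heat into each body as positive, Σ m c ΔT = 0:
latent heat to melt: 0.148·334000 = 49432
  meltwater 0→T: 0.148·4180·T = 618.64 T
  water: 2115.1(T − 49.4)
2733.7 T = 104485 − 49432 = 55053
T ≈ 20.14 °C — above 0 °C, consistent with complete melting.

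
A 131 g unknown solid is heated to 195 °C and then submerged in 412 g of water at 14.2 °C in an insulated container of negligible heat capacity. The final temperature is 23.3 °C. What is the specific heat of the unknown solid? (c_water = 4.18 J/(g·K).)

Heat lost by the unknown solid = heat gained by the water:
131×c×(195 − 23.3) = 412×4.18×(23.3 − 14.2)
22493 c = 15672  ⇒  c ≈ 0.6967 J/(g·K)

c ≈ 0.697 J/(g·K)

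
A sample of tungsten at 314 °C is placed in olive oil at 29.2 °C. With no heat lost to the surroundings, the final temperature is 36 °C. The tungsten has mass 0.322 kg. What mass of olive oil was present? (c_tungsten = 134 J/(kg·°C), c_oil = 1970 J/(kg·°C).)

Taking heat into each body as positive, Σ m c ΔT = 0:
0.322×134×(36 − 314) + m×1970×(36 − 29.2) = 0
13396 m = 11995
m = 11995/13396 ≈ 0.8954 kg

m ≈ 0.895 kg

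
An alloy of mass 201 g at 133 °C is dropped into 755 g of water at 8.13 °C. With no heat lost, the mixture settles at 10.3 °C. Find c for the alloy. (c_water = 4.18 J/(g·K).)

c ≈ 0.278 J/(g·K)

Heat lost by the alloy = heat gained by the water:
201×c×(133 − 10.3) = 755×4.18×(10.3 − 8.13)
24663 c = 6848.3  ⇒  c ≈ 0.2777 J/(g·K)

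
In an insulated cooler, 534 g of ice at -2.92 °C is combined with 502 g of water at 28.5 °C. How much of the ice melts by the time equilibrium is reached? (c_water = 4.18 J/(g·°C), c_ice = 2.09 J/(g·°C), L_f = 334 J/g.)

m_melted ≈ 169 g

Heat available from the water dropping to 0 °C: 502×4.18×28.5 = 59803 J.
Warming the ice to 0 °C takes 534×2.09×2.92 = 3258.9 J, leaving 56544 J for melting.
To melt every bit of ice: 534×334 = 178356 J.
56544 J < 178356 J, so only part of the ice melts and the system sits at 0 °C.
m_melt = 56544 / L_f = 169.3 g.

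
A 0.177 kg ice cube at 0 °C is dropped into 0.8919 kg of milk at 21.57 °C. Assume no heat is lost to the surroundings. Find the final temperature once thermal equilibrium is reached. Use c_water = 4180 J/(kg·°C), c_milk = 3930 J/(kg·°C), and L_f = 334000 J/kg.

T_f ≈ 3.9 °C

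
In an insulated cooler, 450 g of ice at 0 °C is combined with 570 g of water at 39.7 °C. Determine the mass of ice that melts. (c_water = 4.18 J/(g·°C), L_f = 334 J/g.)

m_melted ≈ 283 g

Cooling the water to 0 °C releases 570×4.18×39.7 = 94589 J.
Melting all 450 g of ice would need 450×334 = 150300 J.
Since 94589 < 150300 J, not all the ice melts; equilibrium is at 0 °C.
Mass melted = 94589/334 ≈ 283.2 g.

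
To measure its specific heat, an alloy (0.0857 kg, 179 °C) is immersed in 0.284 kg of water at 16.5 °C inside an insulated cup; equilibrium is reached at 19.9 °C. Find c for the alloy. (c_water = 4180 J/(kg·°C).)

c ≈ 296 J/(kg·°C)

m_s c (T_s − T_f) = m_water c_water (T_f − T_0):
0.0857×c×(179 − 19.9) = 0.284×4180×(19.9 − 16.5)
13.63 c = 4036.2  ⇒  c ≈ 296 J/(kg·°C)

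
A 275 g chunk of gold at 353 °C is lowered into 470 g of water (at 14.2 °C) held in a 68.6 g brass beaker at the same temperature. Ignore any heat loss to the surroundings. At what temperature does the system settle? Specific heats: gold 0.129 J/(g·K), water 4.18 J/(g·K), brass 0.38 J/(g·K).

Taking heat into each body as positive, Σ m c ΔT = 0:
275·0.129·(T − 353) + 470·4.18·(T − 14.2) + 68.6·0.38·(T − 14.2) = 0
35.48(T − 353) + 1964.6(T − 14.2) + 26.07(T − 14.2) = 0
(35.48 + 1964.6 + 26.07) T = 35.48·353 + 1964.6·14.2 + 26.07·14.2
T = 40790/2026.1 ≈ 20.13 °C

T_f ≈ 20.1 °C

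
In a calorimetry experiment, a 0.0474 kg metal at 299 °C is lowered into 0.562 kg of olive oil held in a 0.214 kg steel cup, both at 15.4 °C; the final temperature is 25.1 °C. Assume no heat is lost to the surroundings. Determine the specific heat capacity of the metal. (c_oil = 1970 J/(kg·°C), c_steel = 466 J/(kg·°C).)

c ≈ 902 J/(kg·°C)

Setting the total heat transfer to zero:
0.0474×c×(25.1 − 299) + 0.562×1970×(25.1 − 15.4) + 0.214×466×(25.1 − 15.4) = 0
-12.98 c = -11707
c = -11707/-12.98 ≈ 901.7 J/(kg·°C)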